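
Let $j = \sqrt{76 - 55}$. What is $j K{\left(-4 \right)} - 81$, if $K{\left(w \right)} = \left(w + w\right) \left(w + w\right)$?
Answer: $-81 + 64 \sqrt{21} \approx 212.28$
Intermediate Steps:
$K{\left(w \right)} = 4 w^{2}$ ($K{\left(w \right)} = 2 w 2 w = 4 w^{2}$)
$j = \sqrt{21} \approx 4.5826$
$j K{\left(-4 \right)} - 81 = \sqrt{21} \cdot 4 \left(-4\right)^{2} - 81 = \sqrt{21} \cdot 4 \cdot 16 - 81 = \sqrt{21} \cdot 64 - 81 = 64 \sqrt{21} - 81 = -81 + 64 \sqrt{21}$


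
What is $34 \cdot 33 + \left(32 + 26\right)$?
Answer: $1180$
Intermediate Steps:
$34 \cdot 33 + \left(32 + 26\right) = 1122 + 58 = 1180$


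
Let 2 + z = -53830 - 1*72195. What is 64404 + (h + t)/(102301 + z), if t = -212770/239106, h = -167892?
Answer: 182702950539773/2836514478 ≈ 64411.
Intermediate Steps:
t = -106385/119553 (t = -212770*1/239106 = -106385/119553 ≈ -0.88986)
z = -126027 (z = -2 + (-53830 - 1*72195) = -2 + (-53830 - 72195) = -2 - 126025 = -126027)
64404 + (h + t)/(102301 + z) = 64404 + (-167892 - 106385/119553)/(102301 - 126027) = 64404 - 20072098661/119553/(-23726) = 64404 - 20072098661/119553*(-1/23726) = 64404 + 20072098661/2836514478 = 182702950539773/2836514478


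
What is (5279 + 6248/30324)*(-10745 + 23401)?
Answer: 72359163088/1083 ≈ 6.6814e+7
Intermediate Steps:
(5279 + 6248/30324)*(-10745 + 23401) = (5279 + 6248*(1/30324))*12656 = (5279 + 1562/7581)*12656 = (40021661/7581)*12656 = 72359163088/1083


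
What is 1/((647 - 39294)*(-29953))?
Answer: 1/1157593591 ≈ 8.6386e-10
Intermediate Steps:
1/((647 - 39294)*(-29953)) = -1/29953/(-38647) = -1/38647*(-1/29953) = 1/1157593591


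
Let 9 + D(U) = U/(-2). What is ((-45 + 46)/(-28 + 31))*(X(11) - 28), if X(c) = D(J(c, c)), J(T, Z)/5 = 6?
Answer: -52/3 ≈ -17.333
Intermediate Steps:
J(T, Z) = 30 (J(T, Z) = 5*6 = 30)
D(U) = -9 - U/2 (D(U) = -9 + U/(-2) = -9 + U*(-½) = -9 - U/2)
X(c) = -24 (X(c) = -9 - ½*30 = -9 - 15 = -24)
((-45 + 46)/(-28 + 31))*(X(11) - 28) = ((-45 + 46)/(-28 + 31))*(-24 - 28) = (1/3)*(-52) = (1*(⅓))*(-52) = (⅓)*(-52) = -52/3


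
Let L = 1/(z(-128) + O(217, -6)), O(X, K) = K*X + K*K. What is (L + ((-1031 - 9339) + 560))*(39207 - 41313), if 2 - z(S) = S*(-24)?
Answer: 44790577533/2168 ≈ 2.0660e+7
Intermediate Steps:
O(X, K) = K² + K*X (O(X, K) = K*X + K² = K² + K*X)
z(S) = 2 + 24*S (z(S) = 2 - S*(-24) = 2 - (-24)*S = 2 + 24*S)
L = -1/4336 (L = 1/((2 + 24*(-128)) - 6*(-6 + 217)) = 1/((2 - 3072) - 6*211) = 1/(-3070 - 1266) = 1/(-4336) = -1/4336 ≈ -0.00023063)
(L + ((-1031 - 9339) + 560))*(39207 - 41313) = (-1/4336 + ((-1031 - 9339) + 560))*(39207 - 41313) = (-1/4336 + (-10370 + 560))*(-2106) = (-1/4336 - 9810)*(-2106) = -42536161/4336*(-2106) = 44790577533/2168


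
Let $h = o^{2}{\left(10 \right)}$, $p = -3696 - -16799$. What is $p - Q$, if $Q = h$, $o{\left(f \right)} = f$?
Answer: $13003$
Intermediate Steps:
$p = 13103$ ($p = -3696 + 16799 = 13103$)
$h = 100$ ($h = 10^{2} = 100$)
$Q = 100$
$p - Q = 13103 - 100 = 13003$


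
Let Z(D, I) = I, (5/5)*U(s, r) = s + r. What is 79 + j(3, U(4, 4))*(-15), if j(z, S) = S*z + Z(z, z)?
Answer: -326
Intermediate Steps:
U(s, r) = r + s (U(s, r) = s + r = r + s)
j(z, S) = z + S*z (j(z, S) = S*z + z = z + S*z)
79 + j(3, U(4, 4))*(-15) = 79 + (3*(1 + (4 + 4)))*(-15) = 79 + (3*(1 + 8))*(-15) = 79 + (3*9)*(-15) = 79 + 27*(-15) = 79 - 405 = -326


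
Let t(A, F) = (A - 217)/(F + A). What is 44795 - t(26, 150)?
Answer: 7884111/176 ≈ 44796.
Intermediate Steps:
t(A, F) = (-217 + A)/(A + F)
44795 - t(26, 150) = 44795 - (-217 + 26)/(26 + 150) = 44795 - (-191)/176 = 44795 - 1*(-191/176) = 44795 + 191/176 = 7884111/176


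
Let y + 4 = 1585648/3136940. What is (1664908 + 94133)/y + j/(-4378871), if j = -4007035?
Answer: -862949744716449515/1714345511984 ≈ -5.0337e+5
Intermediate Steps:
y = -2740528/784235 (y = -4 + 1585648/3136940 = -4 + 1585648*(1/3136940) = -4 + 396412/784235 = -2740528/784235 ≈ -3.4945)
(1664908 + 94133)/y + j/(-4378871) = (1664908 + 94133)/(-2740528/784235) - 4007035/(-4378871) = 1759041*(-784235/2740528) - 4007035*(-1/4378871) = -1379501518635/2740528 + 4007035/4378871 = -862949744716449515/1714345511984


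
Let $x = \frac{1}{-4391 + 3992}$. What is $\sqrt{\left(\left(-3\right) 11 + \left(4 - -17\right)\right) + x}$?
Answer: $\frac{i \sqrt{1910811}}{399} \approx 3.4645 i$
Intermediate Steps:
$x = - \frac{1}{399}$ ($x = \frac{1}{-399} = - \frac{1}{399} \approx -0.0025063$)
$\sqrt{\left(\left(-3\right) 11 + \left(4 - -17\right)\right) + x} = \sqrt{\left(\left(-3\right) 11 + \left(4 - -17\right)\right) - \frac{1}{399}} = \sqrt{\left(-33 + \left(4 + 17\right)\right) - \frac{1}{399}} = \sqrt{\left(-33 + 21\right) - \frac{1}{399}} = \sqrt{-12 - \frac{1}{399}} = \sqrt{- \frac{4789}{399}} = \frac{i \sqrt{1910811}}{399}$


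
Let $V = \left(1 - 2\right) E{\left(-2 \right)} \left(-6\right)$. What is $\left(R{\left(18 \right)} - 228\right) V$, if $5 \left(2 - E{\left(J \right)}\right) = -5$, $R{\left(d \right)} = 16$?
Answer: $-3816$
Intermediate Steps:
$E{\left(J \right)} = 3$ ($E{\left(J \right)} = 2 - -1 = 2 + 1 = 3$)
$V = 18$ ($V = \left(1 - 2\right) 3 \left(-6\right) = \left(-1\right) 3 \left(-6\right) = \left(-3\right) \left(-6\right) = 18$)
$\left(R{\left(18 \right)} - 228\right) V = \left(16 - 228\right) 18 = \left(-212\right) 18 = -3816$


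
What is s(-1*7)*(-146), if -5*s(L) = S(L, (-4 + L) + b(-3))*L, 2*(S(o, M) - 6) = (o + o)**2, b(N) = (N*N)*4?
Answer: -106288/5 ≈ -21258.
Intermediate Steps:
b(N) = 4*N**2 (b(N) = N**2*4 = 4*N**2)
S(o, M) = 6 + 2*o**2 (S(o, M) = 6 + (o + o)**2/2 = 6 + (2*o)**2/2 = 6 + (4*o**2)/2 = 6 + 2*o**2)
s(L) = -L*(6 + 2*L**2)/5 (s(L) = -(6 + 2*L**2)*L/5 = -L*(6 + 2*L**2)/5)
s(-1*7)*(-146) = -2*(-1*7)*(3 + (-1*7)**2)/5*(-146) = -2/5*(-7)*(3 + (-7)**2)*(-146) = -2/5*(-7)*(3 + 49)*(-146) = -2/5*(-7)*52*(-146) = (728/5)*(-146) = -106288/5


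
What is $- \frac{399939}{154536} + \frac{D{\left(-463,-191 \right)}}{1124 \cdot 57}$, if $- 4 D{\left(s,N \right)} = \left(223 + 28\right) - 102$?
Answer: $- \frac{4271508053}{1650135408} \approx -2.5886$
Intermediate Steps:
$D{\left(s,N \right)} = - \frac{149}{4}$ ($D{\left(s,N \right)} = - \frac{\left(223 + 28\right) - 102}{4} = - \frac{251 - 102}{4} = \left(- \frac{1}{4}\right) 149 = - \frac{149}{4}$)
$- \frac{399939}{154536} + \frac{D{\left(-463,-191 \right)}}{1124 \cdot 57} = - \frac{399939}{154536} - \frac{149}{4 \cdot 1124 \cdot 57} = \left(-399939\right) \frac{1}{154536} - \frac{149}{4 \cdot 64068} = - \frac{133313}{51512} - \frac{149}{256272} = - \frac{4271508053}{1650135408}$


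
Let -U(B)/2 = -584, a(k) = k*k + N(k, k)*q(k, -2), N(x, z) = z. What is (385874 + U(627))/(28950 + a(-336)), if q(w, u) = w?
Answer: 64507/42457 ≈ 1.5193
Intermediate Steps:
a(k) = 2*k² (a(k) = k*k + k*k = k² + k² = 2*k²)
U(B) = 1168 (U(B) = -2*(-584) = 1168)
(385874 + U(627))/(28950 + a(-336)) = (385874 + 1168)/(28950 + 2*(-336)²) = 387042/(28950 + 2*112896) = 387042/(28950 + 225792) = 387042/254742 = 387042*(1/254742) = 64507/42457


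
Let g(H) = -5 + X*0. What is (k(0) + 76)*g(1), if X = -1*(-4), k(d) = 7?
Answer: -415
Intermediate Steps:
X = 4
g(H) = -5 (g(H) = -5 + 4*0 = -5 + 0 = -5)
(k(0) + 76)*g(1) = (7 + 76)*(-5) = 83*(-5) = -415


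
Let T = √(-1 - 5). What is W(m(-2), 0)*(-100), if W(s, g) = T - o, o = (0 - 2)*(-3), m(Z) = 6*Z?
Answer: 600 - 100*I*√6 ≈ 600.0 - 244.95*I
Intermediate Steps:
T = I*√6 (T = √(-6) = I*√6 ≈ 2.4495*I)
o = 6 (o = -2*(-3) = 6)
W(s, g) = -6 + I*√6 (W(s, g) = I*√6 - 1*6 = I*√6 - 6 = -6 + I*√6)
W(m(-2), 0)*(-100) = (-6 + I*√6)*(-100) = 600 - 100*I*√6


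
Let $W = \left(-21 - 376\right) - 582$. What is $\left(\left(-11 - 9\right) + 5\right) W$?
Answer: $14685$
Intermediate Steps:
$W = -979$ ($W = -397 - 582 = -979$)
$\left(\left(-11 - 9\right) + 5\right) W = \left(\left(-11 - 9\right) + 5\right) \left(-979\right) = \left(-20 + 5\right) \left(-979\right) = \left(-15\right) \left(-979\right) = 14685$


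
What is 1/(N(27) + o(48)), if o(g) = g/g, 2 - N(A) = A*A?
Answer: -1/726 ≈ -0.0013774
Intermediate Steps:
N(A) = 2 - A² (N(A) = 2 - A*A = 2 - A²)
o(g) = 1
1/(N(27) + o(48)) = 1/((2 - 1*27²) + 1) = 1/((2 - 1*729) + 1) = 1/((2 - 729) + 1) = 1/(-727 + 1) = 1/(-726) = -1/726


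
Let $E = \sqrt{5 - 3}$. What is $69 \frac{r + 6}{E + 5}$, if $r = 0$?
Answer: $90 - 18 \sqrt{2} \approx 64.544$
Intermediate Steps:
$E = \sqrt{2} \approx 1.4142$
$69 \frac{r + 6}{E + 5} = 69 \frac{0 + 6}{\sqrt{2} + 5} = 69 \frac{1}{5 + \sqrt{2}} \cdot 6 = 69 \frac{6}{5 + \sqrt{2}} = \frac{414}{5 + \sqrt{2}}$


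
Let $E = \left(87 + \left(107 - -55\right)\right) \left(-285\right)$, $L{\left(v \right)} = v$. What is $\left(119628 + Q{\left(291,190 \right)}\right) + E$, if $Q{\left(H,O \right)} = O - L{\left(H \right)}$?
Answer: $48562$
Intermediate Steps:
$Q{\left(H,O \right)} = O - H$
$E = -70965$ ($E = \left(87 + \left(107 + 55\right)\right) \left(-285\right) = \left(87 + 162\right) \left(-285\right) = 249 \left(-285\right) = -70965$)
$\left(119628 + Q{\left(291,190 \right)}\right) + E = \left(119628 + \left(190 - 291\right)\right) - 70965 = \left(119628 - 101\right) - 70965 = 119527 - 70965 = 48562$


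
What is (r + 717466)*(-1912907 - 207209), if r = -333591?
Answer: -813859529500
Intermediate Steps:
(r + 717466)*(-1912907 - 207209) = (-333591 + 717466)*(-1912907 - 207209) = 383875*(-2120116) = -813859529500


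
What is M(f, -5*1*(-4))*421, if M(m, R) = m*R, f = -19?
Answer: -159980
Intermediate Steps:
M(m, R) = R*m
M(f, -5*1*(-4))*421 = ((-5*1*(-4))*(-19))*421 = (-5*(-4)*(-19))*421 = (20*(-19))*421 = -380*421 = -159980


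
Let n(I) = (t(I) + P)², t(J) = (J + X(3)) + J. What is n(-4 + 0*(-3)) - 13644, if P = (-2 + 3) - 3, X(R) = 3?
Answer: -13595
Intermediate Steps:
t(J) = 3 + 2*J (t(J) = (J + 3) + J = (3 + J) + J = 3 + 2*J)
P = -2 (P = 1 - 3 = -2)
n(I) = (1 + 2*I)² (n(I) = ((3 + 2*I) - 2)² = (1 + 2*I)²)
n(-4 + 0*(-3)) - 13644 = (1 + 2*(-4 + 0*(-3)))² - 13644 = (1 + 2*(-4 + 0))² - 13644 = (1 + 2*(-4))² - 13644 = (1 - 8)² - 13644 = (-7)² - 13644 = 49 - 13644 = -13595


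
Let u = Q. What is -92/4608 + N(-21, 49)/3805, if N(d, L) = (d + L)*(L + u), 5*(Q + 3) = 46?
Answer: 8465081/21916800 ≈ 0.38624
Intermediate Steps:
Q = 31/5 (Q = -3 + (1/5)*46 = -3 + 46/5 = 31/5 ≈ 6.2000)
u = 31/5 ≈ 6.2000
N(d, L) = (31/5 + L)*(L + d) (N(d, L) = (d + L)*(L + 31/5) = (L + d)*(31/5 + L) = (31/5 + L)*(L + d))
-92/4608 + N(-21, 49)/3805 = -92/4608 + (49**2 + (31/5)*49 + (31/5)*(-21) + 49*(-21))/3805 = -92*1/4608 + (2401 + 1519/5 - 651/5 - 1029)*(1/3805) = -23/1152 + (7728/5)*(1/3805) = -23/1152 + 7728/19025 = 8465081/21916800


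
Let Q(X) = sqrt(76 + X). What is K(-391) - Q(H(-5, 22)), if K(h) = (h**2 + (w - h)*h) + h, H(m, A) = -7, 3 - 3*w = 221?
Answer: 84065/3 - sqrt(69) ≈ 28013.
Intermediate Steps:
w = -218/3 (w = 1 - 1/3*221 = 1 - 221/3 = -218/3 ≈ -72.667)
K(h) = h + h**2 + h*(-218/3 - h) (K(h) = (h**2 + (-218/3 - h)*h) + h = (h**2 + h*(-218/3 - h)) + h = h + h**2 + h*(-218/3 - h))
K(-391) - Q(H(-5, 22)) = -215/3*(-391) - sqrt(76 - 7) = 84065/3 - sqrt(69)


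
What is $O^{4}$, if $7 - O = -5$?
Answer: $20736$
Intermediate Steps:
$O = 12$ ($O = 7 - -5 = 7 + 5 = 12$)
$O^{4} = 12^{4} = 20736$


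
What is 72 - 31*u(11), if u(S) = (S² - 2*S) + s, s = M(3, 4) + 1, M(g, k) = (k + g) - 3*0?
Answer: -3245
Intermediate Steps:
M(g, k) = g + k (M(g, k) = (g + k) + 0 = g + k)
s = 8 (s = (3 + 4) + 1 = 7 + 1 = 8)
u(S) = 8 + S² - 2*S (u(S) = (S² - 2*S) + 8 = 8 + S² - 2*S)
72 - 31*u(11) = 72 - 31*(8 + 11² - 2*11) = 72 - 31*(8 + 121 - 22) = 72 - 31*107 = 72 - 3317 = -3245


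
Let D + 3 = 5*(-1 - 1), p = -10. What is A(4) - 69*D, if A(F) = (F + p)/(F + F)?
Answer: 3585/4 ≈ 896.25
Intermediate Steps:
A(F) = (-10 + F)/(2*F) (A(F) = (F - 10)/(F + F) = (-10 + F)/((2*F)) = (-10 + F)*(1/(2*F)) = (-10 + F)/(2*F))
D = -13 (D = -3 + 5*(-1 - 1) = -3 + 5*(-2) = -3 - 10 = -13)
A(4) - 69*D = (1/2)*(-10 + 4)/4 - 69*(-13) = (1/2)*(1/4)*(-6) + 897 = -3/4 + 897 = 3585/4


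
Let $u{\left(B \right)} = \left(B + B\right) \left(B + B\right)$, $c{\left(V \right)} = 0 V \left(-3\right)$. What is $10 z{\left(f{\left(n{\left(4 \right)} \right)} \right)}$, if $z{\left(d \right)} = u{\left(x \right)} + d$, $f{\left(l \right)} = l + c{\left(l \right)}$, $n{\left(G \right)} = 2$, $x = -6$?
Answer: $1460$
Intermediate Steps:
$c{\left(V \right)} = 0$ ($c{\left(V \right)} = 0 \left(-3\right) = 0$)
$u{\left(B \right)} = 4 B^{2}$ ($u{\left(B \right)} = 2 B 2 B = 4 B^{2}$)
$f{\left(l \right)} = l$ ($f{\left(l \right)} = l + 0 = l$)
$z{\left(d \right)} = 144 + d$ ($z{\left(d \right)} = 4 \left(-6\right)^{2} + d = 4 \cdot 36 + d = 144 + d$)
$10 z{\left(f{\left(n{\left(4 \right)} \right)} \right)} = 10 \left(144 + 2\right) = 10 \cdot 146 = 1460$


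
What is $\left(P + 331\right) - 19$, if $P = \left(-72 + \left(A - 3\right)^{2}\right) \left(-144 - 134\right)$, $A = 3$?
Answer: $20328$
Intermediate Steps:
$P = 20016$ ($P = \left(-72 + \left(3 - 3\right)^{2}\right) \left(-144 - 134\right) = \left(-72 + 0^{2}\right) \left(-278\right) = \left(-72 + 0\right) \left(-278\right) = \left(-72\right) \left(-278\right) = 20016$)
$\left(P + 331\right) - 19 = \left(20016 + 331\right) - 19 = 20347 - 19 = 20328$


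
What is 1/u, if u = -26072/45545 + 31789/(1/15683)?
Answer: 45545/22706317942343 ≈ 2.0058e-9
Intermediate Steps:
u = 22706317942343/45545 (u = -26072*1/45545 + 31789/(1/15683) = -26072/45545 + 31789*15683 = -26072/45545 + 498546887 = 22706317942343/45545 ≈ 4.9855e+8)
1/u = 1/(22706317942343/45545) = 45545/22706317942343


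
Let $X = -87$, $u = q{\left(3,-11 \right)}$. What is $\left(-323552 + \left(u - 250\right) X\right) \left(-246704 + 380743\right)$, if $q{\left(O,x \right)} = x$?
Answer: $-40324962955$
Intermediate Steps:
$u = -11$
$\left(-323552 + \left(u - 250\right) X\right) \left(-246704 + 380743\right) = \left(-323552 + \left(-11 - 250\right) \left(-87\right)\right) \left(-246704 + 380743\right) = \left(-323552 - -22707\right) 134039 = \left(-323552 + 22707\right) 134039 = \left(-300845\right) 134039 = -40324962955$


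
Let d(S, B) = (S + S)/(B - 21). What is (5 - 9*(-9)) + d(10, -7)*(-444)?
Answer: 2822/7 ≈ 403.14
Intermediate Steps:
d(S, B) = 2*S/(-21 + B) (d(S, B) = (2*S)/(-21 + B) = 2*S/(-21 + B))
(5 - 9*(-9)) + d(10, -7)*(-444) = (5 - 9*(-9)) + (2*10/(-21 - 7))*(-444) = (5 + 81) + (2*10/(-28))*(-444) = 86 + (2*10*(-1/28))*(-444) = 86 - 5/7*(-444) = 86 + 2220/7 = 2822/7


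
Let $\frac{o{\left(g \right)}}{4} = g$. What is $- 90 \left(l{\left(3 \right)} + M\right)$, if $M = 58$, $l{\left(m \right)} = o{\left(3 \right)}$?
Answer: $-6300$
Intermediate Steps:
$o{\left(g \right)} = 4 g$
$l{\left(m \right)} = 12$ ($l{\left(m \right)} = 4 \cdot 3 = 12$)
$- 90 \left(l{\left(3 \right)} + M\right) = - 90 \left(12 + 58\right) = \left(-90\right) 70 = -6300$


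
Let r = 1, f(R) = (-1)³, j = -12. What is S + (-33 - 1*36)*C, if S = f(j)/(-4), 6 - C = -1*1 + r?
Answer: -1655/4 ≈ -413.75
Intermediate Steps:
f(R) = -1
C = 6 (C = 6 - (-1*1 + 1) = 6 - (-1 + 1) = 6 - 1*0 = 6 + 0 = 6)
S = ¼ (S = -1/(-4) = -1*(-¼) = ¼ ≈ 0.25000)
S + (-33 - 1*36)*C = ¼ + (-33 - 1*36)*6 = ¼ + (-33 - 36)*6 = ¼ - 69*6 = ¼ - 414 = -1655/4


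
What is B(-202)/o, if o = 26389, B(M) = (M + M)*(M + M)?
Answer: 163216/26389 ≈ 6.1850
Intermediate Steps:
B(M) = 4*M² (B(M) = (2*M)*(2*M) = 4*M²)
B(-202)/o = (4*(-202)²)/26389 = (4*40804)*(1/26389) = 163216*(1/26389) = 163216/26389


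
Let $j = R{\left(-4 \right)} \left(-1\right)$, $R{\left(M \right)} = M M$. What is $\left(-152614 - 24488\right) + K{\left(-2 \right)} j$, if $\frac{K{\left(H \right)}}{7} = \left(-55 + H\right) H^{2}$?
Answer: $-151566$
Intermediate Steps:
$K{\left(H \right)} = 7 H^{2} \left(-55 + H\right)$ ($K{\left(H \right)} = 7 \left(-55 + H\right) H^{2} = 7 H^{2} \left(-55 + H\right)$)
$R{\left(M \right)} = M^{2}$
$j = -16$ ($j = \left(-4\right)^{2} \left(-1\right) = 16 \left(-1\right) = -16$)
$\left(-152614 - 24488\right) + K{\left(-2 \right)} j = \left(-152614 - 24488\right) + 7 \left(-2\right)^{2} \left(-55 - 2\right) \left(-16\right) = -177102 + 7 \cdot 4 \left(-57\right) \left(-16\right) = -177102 - -25536 = -177102 + 25536 = -151566$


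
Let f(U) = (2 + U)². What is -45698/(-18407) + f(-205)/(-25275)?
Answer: 396482887/465236925 ≈ 0.85222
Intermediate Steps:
-45698/(-18407) + f(-205)/(-25275) = -45698/(-18407) + (2 - 205)²/(-25275) = -45698*(-1/18407) + (-203)²*(-1/25275) = 45698/18407 + 41209*(-1/25275) = 45698/18407 - 41209/25275 = 396482887/465236925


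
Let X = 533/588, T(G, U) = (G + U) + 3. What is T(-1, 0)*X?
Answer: 533/294 ≈ 1.8129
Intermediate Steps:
T(G, U) = 3 + G + U
X = 533/588 (X = 533*(1/588) = 533/588 ≈ 0.90646)
T(-1, 0)*X = (3 - 1 + 0)*(533/588) = 2*(533/588) = 533/294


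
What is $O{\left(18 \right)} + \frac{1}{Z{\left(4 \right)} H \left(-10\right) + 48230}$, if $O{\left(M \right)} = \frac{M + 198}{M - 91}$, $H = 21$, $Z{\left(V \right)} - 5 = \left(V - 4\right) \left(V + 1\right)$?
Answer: $- \frac{10190807}{3444140} \approx -2.9589$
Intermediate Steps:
$Z{\left(V \right)} = 5 + \left(1 + V\right) \left(-4 + V\right)$ ($Z{\left(V \right)} = 5 + \left(V - 4\right) \left(V + 1\right) = 5 + \left(-4 + V\right) \left(1 + V\right) = 5 + \left(1 + V\right) \left(-4 + V\right)$)
$O{\left(M \right)} = \frac{198 + M}{-91 + M}$
$O{\left(18 \right)} + \frac{1}{Z{\left(4 \right)} H \left(-10\right) + 48230} = \frac{198 + 18}{-91 + 18} + \frac{1}{\left(1 + 4^{2} - 12\right) 21 \left(-10\right) + 48230} = \frac{1}{-73} \cdot 216 + \frac{1}{\left(1 + 16 - 12\right) 21 \left(-10\right) + 48230} = \left(- \frac{1}{73}\right) 216 + \frac{1}{5 \cdot 21 \left(-10\right) + 48230} = - \frac{216}{73} + \frac{1}{105 \left(-10\right) + 48230} = - \frac{216}{73} + \frac{1}{-1050 + 48230} = - \frac{216}{73} + \frac{1}{47180} = - \frac{10190807}{3444140}$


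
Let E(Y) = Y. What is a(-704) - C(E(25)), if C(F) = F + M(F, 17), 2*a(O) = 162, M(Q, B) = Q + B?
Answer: 14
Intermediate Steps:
M(Q, B) = B + Q
a(O) = 81 (a(O) = (½)*162 = 81)
C(F) = 17 + 2*F (C(F) = F + (17 + F) = 17 + 2*F)
a(-704) - C(E(25)) = 81 - (17 + 2*25) = 81 - (17 + 50) = 81 - 1*67 = 81 - 67 = 14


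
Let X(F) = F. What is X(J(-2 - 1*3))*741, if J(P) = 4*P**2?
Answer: 74100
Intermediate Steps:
X(J(-2 - 1*3))*741 = (4*(-2 - 1*3)**2)*741 = (4*(-2 - 3)**2)*741 = (4*(-5)**2)*741 = (4*25)*741 = 100*741 = 74100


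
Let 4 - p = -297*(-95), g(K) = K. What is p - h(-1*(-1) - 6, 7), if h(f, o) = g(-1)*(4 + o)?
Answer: -28200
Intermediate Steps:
p = -28211 (p = 4 - (-297)*(-95) = 4 - 1*28215 = 4 - 28215 = -28211)
h(f, o) = -4 - o (h(f, o) = -(4 + o) = -4 - o)
p - h(-1*(-1) - 6, 7) = -28211 - (-4 - 1*7) = -28211 - (-4 - 7) = -28211 - 1*(-11) = -28211 + 11 = -28200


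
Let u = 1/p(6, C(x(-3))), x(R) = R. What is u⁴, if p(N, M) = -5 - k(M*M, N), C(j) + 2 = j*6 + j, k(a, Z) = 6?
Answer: 1/14641 ≈ 6.8301e-5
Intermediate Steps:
C(j) = -2 + 7*j (C(j) = -2 + (j*6 + j) = -2 + (6*j + j) = -2 + 7*j)
p(N, M) = -11 (p(N, M) = -5 - 1*6 = -5 - 6 = -11)
u = -1/11 (u = 1/(-11) = -1/11 ≈ -0.090909)
u⁴ = (-1/11)⁴ = 1/14641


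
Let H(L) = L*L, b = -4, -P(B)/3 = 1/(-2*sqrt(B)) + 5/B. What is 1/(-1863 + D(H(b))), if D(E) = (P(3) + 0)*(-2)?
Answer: -1853/3433606 + sqrt(3)/3433606 ≈ -0.00053916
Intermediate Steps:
P(B) = -15/B + 3/(2*sqrt(B)) (P(B) = -3*(1/(-2*sqrt(B)) + 5/B) = -3*(1*(-1/(2*sqrt(B))) + 5/B) = -3*(-1/(2*sqrt(B)) + 5/B) = -3*(5/B - 1/(2*sqrt(B))) = -15/B + 3/(2*sqrt(B)))
H(L) = L**2
D(E) = 10 - sqrt(3) (D(E) = ((-15/3 + 3/(2*sqrt(3))) + 0)*(-2) = ((-15*1/3 + 3*(sqrt(3)/3)/2) + 0)*(-2) = ((-5 + sqrt(3)/2) + 0)*(-2) = (-5 + sqrt(3)/2)*(-2) = 10 - sqrt(3))
1/(-1863 + D(H(b))) = 1/(-1863 + (10 - sqrt(3))) = 1/(-1853 - sqrt(3))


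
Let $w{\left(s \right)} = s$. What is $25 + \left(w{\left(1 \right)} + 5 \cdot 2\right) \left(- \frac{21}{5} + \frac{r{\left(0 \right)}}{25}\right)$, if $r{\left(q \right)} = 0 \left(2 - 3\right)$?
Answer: $- \frac{106}{5} \approx -21.2$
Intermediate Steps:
$r{\left(q \right)} = 0$ ($r{\left(q \right)} = 0 \left(-1\right) = 0$)
$25 + \left(w{\left(1 \right)} + 5 \cdot 2\right) \left(- \frac{21}{5} + \frac{r{\left(0 \right)}}{25}\right) = 25 + \left(1 + 5 \cdot 2\right) \left(- \frac{21}{5} + \frac{0}{25}\right) = 25 + \left(1 + 10\right) \left(\left(-21\right) \frac{1}{5} + 0 \cdot \frac{1}{25}\right) = 25 + 11 \left(- \frac{21}{5} + 0\right) = 25 + 11 \left(- \frac{21}{5}\right) = 25 - \frac{231}{5} = - \frac{106}{5}$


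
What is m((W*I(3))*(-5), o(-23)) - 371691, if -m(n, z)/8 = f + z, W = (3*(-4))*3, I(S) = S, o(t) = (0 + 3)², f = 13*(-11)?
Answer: -370619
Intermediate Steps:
f = -143
o(t) = 9 (o(t) = 3² = 9)
W = -36 (W = -12*3 = -36)
m(n, z) = 1144 - 8*z (m(n, z) = -8*(-143 + z) = 1144 - 8*z)
m((W*I(3))*(-5), o(-23)) - 371691 = (1144 - 8*9) - 371691 = (1144 - 72) - 371691 = 1072 - 371691 = -370619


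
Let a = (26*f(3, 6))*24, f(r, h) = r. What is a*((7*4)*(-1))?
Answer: -52416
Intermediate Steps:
a = 1872 (a = (26*3)*24 = 78*24 = 1872)
a*((7*4)*(-1)) = 1872*((7*4)*(-1)) = 1872*(28*(-1)) = 1872*(-28) = -52416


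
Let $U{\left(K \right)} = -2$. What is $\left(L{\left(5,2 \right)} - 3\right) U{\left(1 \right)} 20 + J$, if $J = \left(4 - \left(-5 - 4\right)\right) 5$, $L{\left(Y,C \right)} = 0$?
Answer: $185$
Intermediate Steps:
$J = 65$ ($J = \left(4 - -9\right) 5 = \left(4 + 9\right) 5 = 13 \cdot 5 = 65$)
$\left(L{\left(5,2 \right)} - 3\right) U{\left(1 \right)} 20 + J = \left(0 - 3\right) \left(-2\right) 20 + 65 = \left(-3\right) \left(-2\right) 20 + 65 = 6 \cdot 20 + 65 = 120 + 65 = 185$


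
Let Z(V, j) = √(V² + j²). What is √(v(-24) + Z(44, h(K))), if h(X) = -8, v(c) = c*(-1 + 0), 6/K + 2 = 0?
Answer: 2*√(6 + 5*√5) ≈ 8.2898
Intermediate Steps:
K = -3 (K = 6/(-2 + 0) = 6/(-2) = 6*(-½) = -3)
v(c) = -c (v(c) = c*(-1) = -c)
√(v(-24) + Z(44, h(K))) = √(-1*(-24) + √(44² + (-8)²)) = √(24 + √(1936 + 64)) = √(24 + √2000) = √(24 + 20*√5)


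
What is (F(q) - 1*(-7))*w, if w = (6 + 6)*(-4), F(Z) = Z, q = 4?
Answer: -528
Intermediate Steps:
w = -48 (w = 12*(-4) = -48)
(F(q) - 1*(-7))*w = (4 - 1*(-7))*(-48) = (4 + 7)*(-48) = 11*(-48) = -528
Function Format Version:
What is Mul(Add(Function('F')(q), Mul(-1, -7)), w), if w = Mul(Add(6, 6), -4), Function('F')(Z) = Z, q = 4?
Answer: -528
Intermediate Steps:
w = -48 (w = Mul(12, -4) = -48)
Mul(Add(Function('F')(q), Mul(-1, -7)), w) = Mul(Add(4, Mul(-1, -7)), -48) = Mul(Add(4, 7), -48) = Mul(11, -48) = -528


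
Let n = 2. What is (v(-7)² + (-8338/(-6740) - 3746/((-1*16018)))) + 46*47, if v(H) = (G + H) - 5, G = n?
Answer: 61091827991/26990330 ≈ 2263.5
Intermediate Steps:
G = 2
v(H) = -3 + H (v(H) = (2 + H) - 5 = -3 + H)
(v(-7)² + (-8338/(-6740) - 3746/((-1*16018)))) + 46*47 = ((-3 - 7)² + (-8338/(-6740) - 3746/((-1*16018)))) + 46*47 = ((-10)² + (-8338*(-1/6740) - 3746/(-16018))) + 2162 = (100 + (4169/3370 - 3746*(-1/16018))) + 2162 = (100 + (4169/3370 + 1873/8009)) + 2162 = (100 + 39701531/26990330) + 2162 = 2738734531/26990330 + 2162 = 61091827991/26990330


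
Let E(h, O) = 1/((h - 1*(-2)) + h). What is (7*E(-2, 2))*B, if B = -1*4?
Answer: 14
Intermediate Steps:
B = -4
E(h, O) = 1/(2 + 2*h) (E(h, O) = 1/((h + 2) + h) = 1/((2 + h) + h) = 1/(2 + 2*h))
(7*E(-2, 2))*B = (7*(1/(2*(1 - 2))))*(-4) = (7*((1/2)/(-1)))*(-4) = (7*((1/2)*(-1)))*(-4) = (7*(-1/2))*(-4) = -7/2*(-4) = 14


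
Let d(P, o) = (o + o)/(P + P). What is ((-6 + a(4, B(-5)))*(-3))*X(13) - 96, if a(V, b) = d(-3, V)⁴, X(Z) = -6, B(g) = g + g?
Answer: -1324/9 ≈ -147.11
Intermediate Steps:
B(g) = 2*g
d(P, o) = o/P (d(P, o) = (2*o)/((2*P)) = (2*o)*(1/(2*P)) = o/P)
a(V, b) = V⁴/81 (a(V, b) = (V/(-3))⁴ = (V*(-⅓))⁴ = (-V/3)⁴ = V⁴/81)
((-6 + a(4, B(-5)))*(-3))*X(13) - 96 = ((-6 + (1/81)*4⁴)*(-3))*(-6) - 96 = ((-6 + (1/81)*256)*(-3))*(-6) - 96 = ((-6 + 256/81)*(-3))*(-6) - 96 = -230/81*(-3)*(-6) - 96 = (230/27)*(-6) - 96 = -460/9 - 96 = -1324/9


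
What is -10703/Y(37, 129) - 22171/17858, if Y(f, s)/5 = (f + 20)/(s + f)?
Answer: -31734591619/5089530 ≈ -6235.3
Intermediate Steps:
Y(f, s) = 5*(20 + f)/(f + s) (Y(f, s) = 5*((f + 20)/(s + f)) = 5*((20 + f)/(f + s)) = 5*(20 + f)/(f + s))
-10703/Y(37, 129) - 22171/17858 = -10703*(37 + 129)/(5*(20 + 37)) - 22171/17858 = -10703/(5*57/166) - 22171*1/17858 = -10703/(5*(1/166)*57) - 22171/17858 = -10703/285/166 - 22171/17858 = -10703*166/285 - 22171/17858 = -1776698/285 - 22171/17858 = -31734591619/5089530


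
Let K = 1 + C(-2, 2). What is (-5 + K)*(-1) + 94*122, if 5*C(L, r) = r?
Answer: 57358/5 ≈ 11472.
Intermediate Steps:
C(L, r) = r/5
K = 7/5 (K = 1 + (1/5)*2 = 1 + 2/5 = 7/5 ≈ 1.4000)
(-5 + K)*(-1) + 94*122 = (-5 + 7/5)*(-1) + 94*122 = -18/5*(-1) + 11468 = 18/5 + 11468 = 57358/5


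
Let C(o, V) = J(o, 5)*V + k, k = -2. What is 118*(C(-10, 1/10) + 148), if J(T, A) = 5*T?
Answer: 16638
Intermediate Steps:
C(o, V) = -2 + 5*V*o (C(o, V) = (5*o)*V - 2 = 5*V*o - 2 = -2 + 5*V*o)
118*(C(-10, 1/10) + 148) = 118*((-2 + 5*(-10)/10) + 148) = 118*((-2 + 5*(⅒)*(-10)) + 148) = 118*((-2 - 5) + 148) = 118*(-7 + 148) = 118*141 = 16638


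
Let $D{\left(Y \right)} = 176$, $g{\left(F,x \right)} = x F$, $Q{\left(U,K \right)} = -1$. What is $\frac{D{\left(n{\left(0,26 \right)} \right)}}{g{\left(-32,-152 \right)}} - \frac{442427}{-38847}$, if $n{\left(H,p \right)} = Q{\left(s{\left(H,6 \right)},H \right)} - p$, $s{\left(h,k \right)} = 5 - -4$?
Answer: $\frac{134925125}{11809488} \approx 11.425$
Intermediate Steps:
$s{\left(h,k \right)} = 9$ ($s{\left(h,k \right)} = 5 + 4 = 9$)
$g{\left(F,x \right)} = F x$
$n{\left(H,p \right)} = -1 - p$
$\frac{D{\left(n{\left(0,26 \right)} \right)}}{g{\left(-32,-152 \right)}} - \frac{442427}{-38847} = \frac{176}{\left(-32\right) \left(-152\right)} - \frac{442427}{-38847} = \frac{176}{4864} - - \frac{442427}{38847} = 176 \cdot \frac{1}{4864} + \frac{442427}{38847} = \frac{11}{304} + \frac{442427}{38847} = \frac{134925125}{11809488}$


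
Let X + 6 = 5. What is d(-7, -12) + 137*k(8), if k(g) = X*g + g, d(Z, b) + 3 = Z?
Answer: -10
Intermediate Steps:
X = -1 (X = -6 + 5 = -1)
d(Z, b) = -3 + Z
k(g) = 0 (k(g) = -g + g = 0)
d(-7, -12) + 137*k(8) = (-3 - 7) + 137*0 = -10 + 0 = -10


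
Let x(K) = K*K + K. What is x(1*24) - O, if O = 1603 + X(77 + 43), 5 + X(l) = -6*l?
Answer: -278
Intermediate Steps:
X(l) = -5 - 6*l
x(K) = K + K² (x(K) = K² + K = K + K²)
O = 878 (O = 1603 + (-5 - 6*(77 + 43)) = 1603 + (-5 - 6*120) = 1603 + (-5 - 720) = 1603 - 725 = 878)
x(1*24) - O = (1*24)*(1 + 1*24) - 1*878 = 24*(1 + 24) - 878 = 24*25 - 878 = 600 - 878 = -278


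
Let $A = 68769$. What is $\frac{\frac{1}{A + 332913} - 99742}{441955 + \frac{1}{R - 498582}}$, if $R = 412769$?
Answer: $- \frac{3438060605847959}{15233984430384348} \approx -0.22568$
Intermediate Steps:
$\frac{\frac{1}{A + 332913} - 99742}{441955 + \frac{1}{R - 498582}} = \frac{\frac{1}{68769 + 332913} - 99742}{441955 + \frac{1}{412769 - 498582}} = \frac{\frac{1}{401682} - 99742}{441955 + \frac{1}{-85813}} = \frac{\frac{1}{401682} - 99742}{441955 - \frac{1}{85813}} = - \frac{40064566043}{401682 \cdot \frac{37925484414}{85813}} = \left(- \frac{40064566043}{401682}\right) \frac{85813}{37925484414} = - \frac{3438060605847959}{15233984430384348}$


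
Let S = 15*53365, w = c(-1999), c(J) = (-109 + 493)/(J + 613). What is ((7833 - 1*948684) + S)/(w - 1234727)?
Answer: 32426856/285222001 ≈ 0.11369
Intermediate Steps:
c(J) = 384/(613 + J)
w = -64/231 (w = 384/(613 - 1999) = 384/(-1386) = 384*(-1/1386) = -64/231 ≈ -0.27706)
S = 800475
((7833 - 1*948684) + S)/(w - 1234727) = ((7833 - 1*948684) + 800475)/(-64/231 - 1234727) = ((7833 - 948684) + 800475)/(-285222001/231) = (-940851 + 800475)*(-231/285222001) = -140376*(-231/285222001) = 32426856/285222001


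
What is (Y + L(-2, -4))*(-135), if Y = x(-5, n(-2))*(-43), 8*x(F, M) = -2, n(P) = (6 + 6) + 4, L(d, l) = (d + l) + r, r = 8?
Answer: -6885/4 ≈ -1721.3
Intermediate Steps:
L(d, l) = 8 + d + l (L(d, l) = (d + l) + 8 = 8 + d + l)
n(P) = 16 (n(P) = 12 + 4 = 16)
x(F, M) = -¼ (x(F, M) = (⅛)*(-2) = -¼)
Y = 43/4 (Y = -¼*(-43) = 43/4 ≈ 10.750)
(Y + L(-2, -4))*(-135) = (43/4 + (8 - 2 - 4))*(-135) = (43/4 + 2)*(-135) = (51/4)*(-135) = -6885/4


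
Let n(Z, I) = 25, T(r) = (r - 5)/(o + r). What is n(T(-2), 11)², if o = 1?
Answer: 625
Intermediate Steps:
T(r) = (-5 + r)/(1 + r) (T(r) = (r - 5)/(1 + r) = (-5 + r)/(1 + r))
n(T(-2), 11)² = 25² = 625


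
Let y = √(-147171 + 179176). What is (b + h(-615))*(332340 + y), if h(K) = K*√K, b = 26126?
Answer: (26126 - 615*I*√615)*(332340 + √32005) ≈ 8.6874e+9 - 5.0714e+9*I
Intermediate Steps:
y = √32005 ≈ 178.90
h(K) = K^(3/2)
(b + h(-615))*(332340 + y) = (26126 + (-615)^(3/2))*(332340 + √32005) = (26126 - 615*I*√615)*(332340 + √32005)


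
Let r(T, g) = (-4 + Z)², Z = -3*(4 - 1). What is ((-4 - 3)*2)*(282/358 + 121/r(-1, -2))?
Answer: -636832/30251 ≈ -21.052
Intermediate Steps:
Z = -9 (Z = -3*3 = -9)
r(T, g) = 169 (r(T, g) = (-4 - 9)² = (-13)² = 169)
((-4 - 3)*2)*(282/358 + 121/r(-1, -2)) = ((-4 - 3)*2)*(282/358 + 121/169) = (-7*2)*(282*(1/358) + 121*(1/169)) = -14*(141/179 + 121/169) = -14*45488/30251 = -636832/30251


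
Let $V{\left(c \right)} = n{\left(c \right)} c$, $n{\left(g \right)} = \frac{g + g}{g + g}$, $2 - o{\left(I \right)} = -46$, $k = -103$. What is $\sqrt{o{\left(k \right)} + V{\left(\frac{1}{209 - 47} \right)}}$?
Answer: $\frac{\sqrt{15554}}{18} \approx 6.9286$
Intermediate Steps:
$o{\left(I \right)} = 48$ ($o{\left(I \right)} = 2 - -46 = 2 + 46 = 48$)
$n{\left(g \right)} = 1$ ($n{\left(g \right)} = \frac{2 g}{2 g} = 2 g \frac{1}{2 g} = 1$)
$V{\left(c \right)} = c$ ($V{\left(c \right)} = 1 c = c$)
$\sqrt{o{\left(k \right)} + V{\left(\frac{1}{209 - 47} \right)}} = \sqrt{48 + \frac{1}{209 - 47}} = \sqrt{48 + \frac{1}{162}} = \sqrt{\frac{7777}{162}} = \frac{\sqrt{15554}}{18}$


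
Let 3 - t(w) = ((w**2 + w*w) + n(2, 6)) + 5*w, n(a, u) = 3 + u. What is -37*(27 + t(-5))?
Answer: 148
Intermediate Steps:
t(w) = -6 - 5*w - 2*w**2 (t(w) = 3 - (((w**2 + w*w) + (3 + 6)) + 5*w) = 3 - (((w**2 + w**2) + 9) + 5*w) = 3 - ((2*w**2 + 9) + 5*w) = 3 - ((9 + 2*w**2) + 5*w) = 3 - (9 + 2*w**2 + 5*w) = 3 + (-9 - 5*w - 2*w**2) = -6 - 5*w - 2*w**2)
-37*(27 + t(-5)) = -37*(27 + (-6 - 5*(-5) - 2*(-5)**2)) = -37*(27 + (-6 + 25 - 2*25)) = -37*(27 + (-6 + 25 - 50)) = -37*(27 - 31) = -37*(-4) = 148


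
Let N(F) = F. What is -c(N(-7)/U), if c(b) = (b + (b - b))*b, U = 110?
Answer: -49/12100 ≈ -0.0040496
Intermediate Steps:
c(b) = b**2 (c(b) = (b + 0)*b = b*b = b**2)
-c(N(-7)/U) = -(-7/110)**2 = -1*49/12100 = -49/12100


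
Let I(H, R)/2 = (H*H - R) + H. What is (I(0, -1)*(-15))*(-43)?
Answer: 1290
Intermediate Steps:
I(H, R) = -2*R + 2*H + 2*H² (I(H, R) = 2*((H*H - R) + H) = 2*((H² - R) + H) = 2*(H + H² - R) = -2*R + 2*H + 2*H²)
(I(0, -1)*(-15))*(-43) = ((-2*(-1) + 2*0 + 2*0²)*(-15))*(-43) = ((2 + 0 + 2*0)*(-15))*(-43) = ((2 + 0 + 0)*(-15))*(-43) = (2*(-15))*(-43) = -30*(-43) = 1290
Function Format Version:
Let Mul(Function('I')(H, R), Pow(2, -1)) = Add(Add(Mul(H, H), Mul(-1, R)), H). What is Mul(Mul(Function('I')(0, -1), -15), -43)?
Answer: 1290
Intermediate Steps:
Function('I')(H, R) = Add(Mul(-2, R), Mul(2, H), Mul(2, Pow(H, 2))) (Function('I')(H, R) = Mul(2, Add(Add(Mul(H, H), Mul(-1, R)), H)) = Mul(2, Add(Add(Pow(H, 2), Mul(-1, R)), H)) = Mul(2, Add(H, Pow(H, 2), Mul(-1, R))) = Add(Mul(-2, R), Mul(2, H), Mul(2, Pow(H, 2))))
Mul(Mul(Function('I')(0, -1), -15), -43) = Mul(Mul(Add(Mul(-2, -1), Mul(2, 0), Mul(2, Pow(0, 2))), -15), -43) = Mul(Mul(Add(2, 0, Mul(2, 0)), -15), -43) = Mul(Mul(Add(2, 0, 0), -15), -43) = Mul(Mul(2, -15), -43) = Mul(-30, -43) = 1290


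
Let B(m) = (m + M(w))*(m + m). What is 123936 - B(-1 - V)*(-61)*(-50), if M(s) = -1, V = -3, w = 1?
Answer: 111736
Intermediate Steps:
B(m) = 2*m*(-1 + m) (B(m) = (m - 1)*(m + m) = (-1 + m)*(2*m) = 2*m*(-1 + m))
123936 - B(-1 - V)*(-61)*(-50) = 123936 - (2*(-1 - 1*(-3))*(-1 + (-1 - 1*(-3))))*(-61)*(-50) = 123936 - (2*(-1 + 3)*(-1 + (-1 + 3)))*(-61)*(-50) = 123936 - (2*2*(-1 + 2))*(-61)*(-50) = 123936 - (2*2*1)*(-61)*(-50) = 123936 - 4*(-61)*(-50) = 123936 - (-244)*(-50) = 123936 - 1*12200 = 123936 - 12200 = 111736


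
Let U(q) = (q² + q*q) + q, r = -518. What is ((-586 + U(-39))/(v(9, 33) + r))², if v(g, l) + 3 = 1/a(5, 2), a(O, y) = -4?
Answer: 93470224/4347225 ≈ 21.501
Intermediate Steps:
U(q) = q + 2*q² (U(q) = (q² + q²) + q = 2*q² + q = q + 2*q²)
v(g, l) = -13/4 (v(g, l) = -3 + 1/(-4) = -3 - ¼ = -13/4)
((-586 + U(-39))/(v(9, 33) + r))² = ((-586 - 39*(1 + 2*(-39)))/(-13/4 - 518))² = ((-586 - 39*(1 - 78))/(-2085/4))² = ((-586 - 39*(-77))*(-4/2085))² = ((-586 + 3003)*(-4/2085))² = (2417*(-4/2085))² = (-9668/2085)² = 93470224/4347225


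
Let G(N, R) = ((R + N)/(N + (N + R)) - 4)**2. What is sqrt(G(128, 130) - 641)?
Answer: 14*I*sqrt(119710)/193 ≈ 25.098*I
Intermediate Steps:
G(N, R) = (-4 + (N + R)/(R + 2*N))**2 (G(N, R) = ((N + R)/(R + 2*N) - 4)**2 = (-4 + (N + R)/(R + 2*N))**2)
sqrt(G(128, 130) - 641) = sqrt((3*130 + 7*128)**2/(130 + 2*128)**2 - 641) = sqrt((390 + 896)**2/(130 + 256)**2 - 641) = sqrt(1286**2/386**2 - 641) = sqrt((1/148996)*1653796 - 641) = sqrt(413449/37249 - 641) = sqrt(-23463160/37249) = 14*I*sqrt(119710)/193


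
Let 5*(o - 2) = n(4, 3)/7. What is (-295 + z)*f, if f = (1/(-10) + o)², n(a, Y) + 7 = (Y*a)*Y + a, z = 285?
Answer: -39601/490 ≈ -80.818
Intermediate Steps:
n(a, Y) = -7 + a + a*Y² (n(a, Y) = -7 + ((Y*a)*Y + a) = -7 + (a*Y² + a) = -7 + (a + a*Y²) = -7 + a + a*Y²)
o = 103/35 (o = 2 + ((-7 + 4 + 4*3²)/7)/5 = 2 + ((-7 + 4 + 4*9)*(⅐))/5 = 2 + ((-7 + 4 + 36)*(⅐))/5 = 2 + (33*(⅐))/5 = 2 + (⅕)*(33/7) = 2 + 33/35 = 103/35 ≈ 2.9429)
f = 39601/4900 (f = (1/(-10) + 103/35)² = (-⅒ + 103/35)² = (199/70)² = 39601/4900 ≈ 8.0818)
(-295 + z)*f = (-295 + 285)*(39601/4900) = -10*39601/4900 = -39601/490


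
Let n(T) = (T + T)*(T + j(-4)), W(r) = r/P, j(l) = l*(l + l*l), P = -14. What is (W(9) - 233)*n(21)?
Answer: 264951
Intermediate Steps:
j(l) = l*(l + l²)
W(r) = -r/14 (W(r) = r/(-14) = r*(-1/14) = -r/14)
n(T) = 2*T*(-48 + T) (n(T) = (T + T)*(T + (-4)²*(1 - 4)) = (2*T)*(T + 16*(-3)) = (2*T)*(T - 48) = (2*T)*(-48 + T) = 2*T*(-48 + T))
(W(9) - 233)*n(21) = (-1/14*9 - 233)*(2*21*(-48 + 21)) = (-9/14 - 233)*(2*21*(-27)) = -3271/14*(-1134) = 264951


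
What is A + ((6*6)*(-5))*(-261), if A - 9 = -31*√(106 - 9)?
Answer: 46989 - 31*√97 ≈ 46684.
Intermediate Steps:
A = 9 - 31*√97 (A = 9 - 31*√(106 - 9) = 9 - 31*√97 ≈ -296.31)
A + ((6*6)*(-5))*(-261) = (9 - 31*√97) + ((6*6)*(-5))*(-261) = (9 - 31*√97) + (36*(-5))*(-261) = (9 - 31*√97) - 180*(-261) = (9 - 31*√97) + 46980 = 46989 - 31*√97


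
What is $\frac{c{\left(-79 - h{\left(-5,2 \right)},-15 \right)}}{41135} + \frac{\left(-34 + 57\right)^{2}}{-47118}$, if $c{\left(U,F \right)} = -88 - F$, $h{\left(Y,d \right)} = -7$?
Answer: $- \frac{25200029}{1938198930} \approx -0.013002$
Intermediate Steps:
$\frac{c{\left(-79 - h{\left(-5,2 \right)},-15 \right)}}{41135} + \frac{\left(-34 + 57\right)^{2}}{-47118} = \frac{-88 - -15}{41135} + \frac{\left(-34 + 57\right)^{2}}{-47118} = \left(-88 + 15\right) \frac{1}{41135} + 23^{2} \left(- \frac{1}{47118}\right) = \left(-73\right) \frac{1}{41135} + 529 \left(- \frac{1}{47118}\right) = - \frac{73}{41135} - \frac{529}{47118} = - \frac{25200029}{1938198930}$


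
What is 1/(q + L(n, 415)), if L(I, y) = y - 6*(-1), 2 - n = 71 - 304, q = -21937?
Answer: -1/21516 ≈ -4.6477e-5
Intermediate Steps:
n = 235 (n = 2 - (71 - 304) = 2 - 1*(-233) = 2 + 233 = 235)
L(I, y) = 6 + y (L(I, y) = y + 6 = 6 + y)
1/(q + L(n, 415)) = 1/(-21937 + (6 + 415)) = 1/(-21937 + 421) = 1/(-21516) = -1/21516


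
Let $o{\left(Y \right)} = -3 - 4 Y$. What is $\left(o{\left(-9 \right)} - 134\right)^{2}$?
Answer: $10201$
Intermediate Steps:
$\left(o{\left(-9 \right)} - 134\right)^{2} = \left(\left(-3 - -36\right) - 134\right)^{2} = \left(\left(-3 + 36\right) - 134\right)^{2} = \left(33 - 134\right)^{2} = \left(-101\right)^{2} = 10201$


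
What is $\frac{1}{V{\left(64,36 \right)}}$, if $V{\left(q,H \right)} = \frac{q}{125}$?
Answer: $\frac{125}{64} \approx 1.9531$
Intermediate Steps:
$V{\left(q,H \right)} = \frac{q}{125}$ ($V{\left(q,H \right)} = q \frac{1}{125} = \frac{q}{125}$)
$\frac{1}{V{\left(64,36 \right)}} = \frac{1}{\frac{1}{125} \cdot 64} = \frac{1}{\frac{64}{125}} = \frac{125}{64}$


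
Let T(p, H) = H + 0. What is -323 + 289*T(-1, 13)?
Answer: 3434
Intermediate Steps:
T(p, H) = H
-323 + 289*T(-1, 13) = -323 + 289*13 = -323 + 3757 = 3434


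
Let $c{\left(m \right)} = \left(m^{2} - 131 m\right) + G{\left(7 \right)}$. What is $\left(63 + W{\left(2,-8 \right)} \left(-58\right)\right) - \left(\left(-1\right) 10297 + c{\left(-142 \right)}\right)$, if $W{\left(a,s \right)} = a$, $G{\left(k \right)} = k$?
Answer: $-28529$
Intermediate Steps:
$c{\left(m \right)} = 7 + m^{2} - 131 m$ ($c{\left(m \right)} = \left(m^{2} - 131 m\right) + 7 = 7 + m^{2} - 131 m$)
$\left(63 + W{\left(2,-8 \right)} \left(-58\right)\right) - \left(\left(-1\right) 10297 + c{\left(-142 \right)}\right) = \left(63 + 2 \left(-58\right)\right) - \left(\left(-1\right) 10297 + \left(7 + \left(-142\right)^{2} - -18602\right)\right) = \left(63 - 116\right) - \left(-10297 + \left(7 + 20164 + 18602\right)\right) = -53 - \left(-10297 + 38773\right) = -53 - 28476 = -28529$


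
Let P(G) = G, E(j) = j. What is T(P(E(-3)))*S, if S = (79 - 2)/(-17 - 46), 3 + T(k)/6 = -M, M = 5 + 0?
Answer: 176/3 ≈ 58.667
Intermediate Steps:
M = 5
T(k) = -48 (T(k) = -18 + 6*(-1*5) = -18 + 6*(-5) = -18 - 30 = -48)
S = -11/9 (S = 77/(-63) = 77*(-1/63) = -11/9 ≈ -1.2222)
T(P(E(-3)))*S = -48*(-11/9) = 176/3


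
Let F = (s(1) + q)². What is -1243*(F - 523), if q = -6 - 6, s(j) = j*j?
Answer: 499686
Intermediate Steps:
s(j) = j²
q = -12
F = 121 (F = (1² - 12)² = (1 - 12)² = (-11)² = 121)
-1243*(F - 523) = -1243*(121 - 523) = -1243*(-402) = 499686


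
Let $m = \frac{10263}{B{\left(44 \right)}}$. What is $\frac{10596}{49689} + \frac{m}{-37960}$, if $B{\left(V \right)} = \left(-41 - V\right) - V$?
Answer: $\frac{5821874983}{27035453640} \approx 0.21534$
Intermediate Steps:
$B{\left(V \right)} = -41 - 2 V$
$m = - \frac{3421}{43}$ ($m = \frac{10263}{-41 - 88} = \frac{10263}{-129} = 10263 \left(- \frac{1}{129}\right) = - \frac{3421}{43} \approx -79.558$)
$\frac{10596}{49689} + \frac{m}{-37960} = \frac{10596}{49689} - \frac{3421}{43 \left(-37960\right)} = 10596 \cdot \frac{1}{49689} - - \frac{3421}{1632280} = \frac{3532}{16563} + \frac{3421}{1632280} = \frac{5821874983}{27035453640}$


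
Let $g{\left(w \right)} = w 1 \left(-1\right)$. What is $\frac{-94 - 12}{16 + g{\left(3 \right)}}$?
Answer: $- \frac{106}{13} \approx -8.1538$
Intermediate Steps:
$g{\left(w \right)} = - w$ ($g{\left(w \right)} = w \left(-1\right) = - w$)
$\frac{-94 - 12}{16 + g{\left(3 \right)}} = \frac{-94 - 12}{16 - 3} = - \frac{106}{16 - 3} = - \frac{106}{13}$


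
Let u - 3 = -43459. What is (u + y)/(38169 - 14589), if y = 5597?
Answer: -289/180 ≈ -1.6056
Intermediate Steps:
u = -43456 (u = 3 - 43459 = -43456)
(u + y)/(38169 - 14589) = (-43456 + 5597)/(38169 - 14589) = -37859/23580 = -37859*1/23580 = -289/180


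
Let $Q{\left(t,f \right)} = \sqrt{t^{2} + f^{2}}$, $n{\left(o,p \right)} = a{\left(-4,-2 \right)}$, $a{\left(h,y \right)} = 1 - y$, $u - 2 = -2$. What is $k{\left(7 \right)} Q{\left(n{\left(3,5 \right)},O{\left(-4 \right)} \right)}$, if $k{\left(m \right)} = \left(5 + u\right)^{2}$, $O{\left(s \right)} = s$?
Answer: $125$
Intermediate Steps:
$u = 0$ ($u = 2 - 2 = 0$)
$n{\left(o,p \right)} = 3$ ($n{\left(o,p \right)} = 1 - -2 = 1 + 2 = 3$)
$Q{\left(t,f \right)} = \sqrt{f^{2} + t^{2}}$
$k{\left(m \right)} = 25$ ($k{\left(m \right)} = \left(5 + 0\right)^{2} = 5^{2} = 25$)
$k{\left(7 \right)} Q{\left(n{\left(3,5 \right)},O{\left(-4 \right)} \right)} = 25 \sqrt{\left(-4\right)^{2} + 3^{2}} = 25 \sqrt{16 + 9} = 25 \sqrt{25} = 25 \cdot 5 = 125$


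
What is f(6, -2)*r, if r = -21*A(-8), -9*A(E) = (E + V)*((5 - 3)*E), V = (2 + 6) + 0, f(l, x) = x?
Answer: 0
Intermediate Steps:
V = 8 (V = 8 + 0 = 8)
A(E) = -2*E*(8 + E)/9 (A(E) = -(E + 8)*(5 - 3)*E/9 = -(8 + E)*2*E/9 = -2*E*(8 + E)/9)
r = 0 (r = -(-14)*(-8)*(8 - 8)/3 = -(-14)*(-8)*0/3 = -21*0 = 0)
f(6, -2)*r = -2*0 = 0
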